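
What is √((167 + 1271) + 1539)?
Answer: √2977 ≈ 54.562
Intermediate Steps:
√((167 + 1271) + 1539) = √(1438 + 1539) = √2977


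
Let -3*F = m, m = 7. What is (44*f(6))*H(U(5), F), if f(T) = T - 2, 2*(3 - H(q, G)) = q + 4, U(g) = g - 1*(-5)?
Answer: -704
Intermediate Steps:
U(g) = 5 + g (U(g) = g + 5 = 5 + g)
F = -7/3 (F = -⅓*7 = -7/3 ≈ -2.3333)
H(q, G) = 1 - q/2 (H(q, G) = 3 - (q + 4)/2 = 3 - (4 + q)/2 = 3 + (-2 - q/2) = 1 - q/2)
f(T) = -2 + T
(44*f(6))*H(U(5), F) = (44*(-2 + 6))*(1 - (5 + 5)/2) = (44*4)*(1 - ½*10) = 176*(1 - 5) = 176*(-4) = -704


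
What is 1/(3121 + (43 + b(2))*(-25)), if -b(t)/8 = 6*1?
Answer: 1/3246 ≈ 0.00030807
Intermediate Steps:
b(t) = -48
1/(3121 + (43 + b(2))*(-25)) = 1/(3121 + (43 - 48)*(-25)) = 1/(3121 - 5*(-25)) = 1/(3121 + 125) = 1/3246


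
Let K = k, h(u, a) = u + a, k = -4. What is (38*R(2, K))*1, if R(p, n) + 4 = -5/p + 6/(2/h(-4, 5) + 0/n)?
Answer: -133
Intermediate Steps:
h(u, a) = a + u
K = -4
R(p, n) = -1 - 5/p (R(p, n) = -4 + (-5/p + 6/(2/(5 - 4) + 0/n)) = -4 + (-5/p + 6/(2/1 + 0)) = -4 + (-5/p + 6/(2*1 + 0)) = -4 + (-5/p + 6/(2 + 0)) = -4 + (-5/p + 6/2) = -4 + (-5/p + 6*(1/2)) = -4 + (-5/p + 3) = -4 + (3 - 5/p) = -1 - 5/p)
(38*R(2, K))*1 = (38*((-5 - 1*2)/2))*1 = (38*((-5 - 2)/2))*1 = (38*((1/2)*(-7)))*1 = (38*(-7/2))*1 = -133*1 = -133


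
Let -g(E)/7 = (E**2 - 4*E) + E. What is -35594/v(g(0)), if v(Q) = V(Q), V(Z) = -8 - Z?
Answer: 17797/4 ≈ 4449.3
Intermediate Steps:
g(E) = -7*E**2 + 21*E (g(E) = -7*((E**2 - 4*E) + E) = -7*(E**2 - 3*E) = -7*E**2 + 21*E)
v(Q) = -8 - Q
-35594/v(g(0)) = -35594/(-8 - 7*0*(3 - 1*0)) = -35594/(-8 - 7*0*(3 + 0)) = -35594/(-8 - 7*0*3) = -35594/(-8 - 1*0) = -35594/(-8 + 0) = -35594/(-8) = -35594*(-1/8) = 17797/4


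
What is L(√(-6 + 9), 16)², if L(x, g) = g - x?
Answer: (16 - √3)² ≈ 203.57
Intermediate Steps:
L(√(-6 + 9), 16)² = (16 - √(-6 + 9))² = (16 - √3)²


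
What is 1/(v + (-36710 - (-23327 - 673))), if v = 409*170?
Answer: 1/56820 ≈ 1.7599e-5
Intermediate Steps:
v = 69530
1/(v + (-36710 - (-23327 - 673))) = 1/(69530 + (-36710 - (-23327 - 673))) = 1/(69530 + (-36710 - 1*(-24000))) = 1/(69530 + (-36710 + 24000)) = 1/(69530 - 12710) = 1/56820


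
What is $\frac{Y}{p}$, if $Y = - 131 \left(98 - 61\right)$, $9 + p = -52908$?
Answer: $\frac{4847}{52917} \approx 0.091596$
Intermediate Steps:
$p = -52917$ ($p = -9 - 52908 = -52917$)
$Y = -4847$ ($Y = \left(-131\right) 37 = -4847$)
$\frac{Y}{p} = - \frac{4847}{-52917} = \left(-4847\right) \left(- \frac{1}{52917}\right) = \frac{4847}{52917}$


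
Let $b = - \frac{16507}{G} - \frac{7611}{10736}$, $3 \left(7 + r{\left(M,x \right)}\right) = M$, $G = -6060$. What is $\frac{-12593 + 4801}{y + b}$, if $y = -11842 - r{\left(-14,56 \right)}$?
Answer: $\frac{42245730560}{64129356919} \approx 0.65876$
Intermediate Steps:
$r{\left(M,x \right)} = -7 + \frac{M}{3}$
$b = \frac{32774123}{16265040}$ ($b = - \frac{16507}{-6060} - \frac{7611}{10736} = \left(-16507\right) \left(- \frac{1}{6060}\right) - \frac{7611}{10736} = \frac{16507}{6060} - \frac{7611}{10736} = \frac{32774123}{16265040} \approx 2.015$)
$y = - \frac{35491}{3}$ ($y = -11842 - \left(-7 + \frac{1}{3} \left(-14\right)\right) = -11842 - \left(-7 - \frac{14}{3}\right) = -11842 - - \frac{35}{3} = -11842 + \frac{35}{3} = - \frac{35491}{3} \approx -11830.0$)
$\frac{-12593 + 4801}{y + b} = \frac{-12593 + 4801}{- \frac{35491}{3} + \frac{32774123}{16265040}} = - \frac{7792}{- \frac{64129356919}{5421680}} = \left(-7792\right) \left(- \frac{5421680}{64129356919}\right) = \frac{42245730560}{64129356919}$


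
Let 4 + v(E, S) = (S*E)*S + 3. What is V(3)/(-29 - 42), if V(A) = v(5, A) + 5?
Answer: -49/71 ≈ -0.69014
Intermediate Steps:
v(E, S) = -1 + E*S**2 (v(E, S) = -4 + ((S*E)*S + 3) = -4 + ((E*S)*S + 3) = -4 + (E*S**2 + 3) = -4 + (3 + E*S**2) = -1 + E*S**2)
V(A) = 4 + 5*A**2 (V(A) = (-1 + 5*A**2) + 5 = 4 + 5*A**2)
V(3)/(-29 - 42) = (4 + 5*3**2)/(-29 - 42) = (4 + 5*9)/(-71) = (4 + 45)*(-1/71) = 49*(-1/71) = -49/71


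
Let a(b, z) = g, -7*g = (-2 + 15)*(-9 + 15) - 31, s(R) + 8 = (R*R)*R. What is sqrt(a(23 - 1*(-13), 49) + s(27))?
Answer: sqrt(963746)/7 ≈ 140.24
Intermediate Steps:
s(R) = -8 + R**3 (s(R) = -8 + (R*R)*R = -8 + R**2*R = -8 + R**3)
g = -47/7 (g = -((-2 + 15)*(-9 + 15) - 31)/7 = -(13*6 - 31)/7 = -(78 - 31)/7 = -1/7*47 = -47/7 ≈ -6.7143)
a(b, z) = -47/7
sqrt(a(23 - 1*(-13), 49) + s(27)) = sqrt(-47/7 + (-8 + 27**3)) = sqrt(-47/7 + (-8 + 19683)) = sqrt(-47/7 + 19675) = sqrt(137678/7) = sqrt(963746)/7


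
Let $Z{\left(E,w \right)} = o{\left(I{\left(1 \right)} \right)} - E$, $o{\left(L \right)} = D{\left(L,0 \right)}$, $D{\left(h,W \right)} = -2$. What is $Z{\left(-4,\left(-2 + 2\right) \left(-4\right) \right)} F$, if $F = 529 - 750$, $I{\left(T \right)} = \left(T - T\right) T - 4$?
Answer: $-442$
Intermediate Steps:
$I{\left(T \right)} = -4$ ($I{\left(T \right)} = 0 T - 4 = 0 - 4 = -4$)
$F = -221$ ($F = 529 - 750 = -221$)
$o{\left(L \right)} = -2$
$Z{\left(E,w \right)} = -2 - E$
$Z{\left(-4,\left(-2 + 2\right) \left(-4\right) \right)} F = \left(-2 - -4\right) \left(-221\right) = \left(-2 + 4\right) \left(-221\right) = 2 \left(-221\right) = -442$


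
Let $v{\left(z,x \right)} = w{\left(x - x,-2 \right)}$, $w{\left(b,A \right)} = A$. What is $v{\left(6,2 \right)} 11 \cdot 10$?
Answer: $-220$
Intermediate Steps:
$v{\left(z,x \right)} = -2$
$v{\left(6,2 \right)} 11 \cdot 10 = \left(-2\right) 11 \cdot 10 = \left(-22\right) 10 = -220$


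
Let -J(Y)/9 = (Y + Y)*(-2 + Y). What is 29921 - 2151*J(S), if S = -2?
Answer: 339665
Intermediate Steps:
J(Y) = -18*Y*(-2 + Y) (J(Y) = -9*(Y + Y)*(-2 + Y) = -9*2*Y*(-2 + Y) = -18*Y*(-2 + Y))
29921 - 2151*J(S) = 29921 - 38718*(-2)*(2 - 1*(-2)) = 29921 - 38718*(-2)*(2 + 2) = 29921 - 38718*(-2)*4 = 29921 - 2151*(-144) = 29921 + 309744 = 339665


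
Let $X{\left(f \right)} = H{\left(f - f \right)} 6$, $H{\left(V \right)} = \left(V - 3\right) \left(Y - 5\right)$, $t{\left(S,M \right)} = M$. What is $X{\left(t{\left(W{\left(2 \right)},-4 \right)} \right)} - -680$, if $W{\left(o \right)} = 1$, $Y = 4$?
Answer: $698$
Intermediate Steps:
$H{\left(V \right)} = 3 - V$ ($H{\left(V \right)} = \left(V - 3\right) \left(4 - 5\right) = \left(-3 + V\right) \left(-1\right) = 3 - V$)
$X{\left(f \right)} = 18$ ($X{\left(f \right)} = \left(3 - \left(f - f\right)\right) 6 = \left(3 - 0\right) 6 = \left(3 + 0\right) 6 = 3 \cdot 6 = 18$)
$X{\left(t{\left(W{\left(2 \right)},-4 \right)} \right)} - -680 = 18 - -680 = 18 + 680 = 698$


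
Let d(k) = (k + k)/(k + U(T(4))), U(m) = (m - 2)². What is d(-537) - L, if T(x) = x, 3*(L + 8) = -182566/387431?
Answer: 6301627712/619502169 ≈ 10.172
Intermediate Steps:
L = -9480910/1162293 (L = -8 + (-182566/387431)/3 = -8 + (-182566*1/387431)/3 = -8 + (⅓)*(-182566/387431) = -8 - 182566/1162293 = -9480910/1162293 ≈ -8.1571)
U(m) = (-2 + m)²
d(k) = 2*k/(4 + k) (d(k) = (k + k)/(k + (-2 + 4)²) = (2*k)/(k + 2²) = (2*k)/(k + 4) = (2*k)/(4 + k) = 2*k/(4 + k))
d(-537) - L = 2*(-537)/(4 - 537) - 1*(-9480910/1162293) = 2*(-537)/(-533) + 9480910/1162293 = 2*(-537)*(-1/533) + 9480910/1162293 = 1074/533 + 9480910/1162293 = 6301627712/619502169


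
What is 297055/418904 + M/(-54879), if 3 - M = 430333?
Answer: 196569039665/22989032616 ≈ 8.5506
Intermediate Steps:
M = -430330 (M = 3 - 1*430333 = 3 - 430333 = -430330)
297055/418904 + M/(-54879) = 297055/418904 - 430330/(-54879) = 297055*(1/418904) - 430330*(-1/54879) = 297055/418904 + 430330/54879 = 196569039665/22989032616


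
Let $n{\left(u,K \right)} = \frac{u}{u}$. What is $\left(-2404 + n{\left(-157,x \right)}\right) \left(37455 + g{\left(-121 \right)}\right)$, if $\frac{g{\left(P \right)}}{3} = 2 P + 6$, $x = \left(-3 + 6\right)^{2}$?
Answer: $-88303041$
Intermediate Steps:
$x = 9$ ($x = 3^{2} = 9$)
$g{\left(P \right)} = 18 + 6 P$ ($g{\left(P \right)} = 3 \left(2 P + 6\right) = 3 \left(6 + 2 P\right) = 18 + 6 P$)
$n{\left(u,K \right)} = 1$
$\left(-2404 + n{\left(-157,x \right)}\right) \left(37455 + g{\left(-121 \right)}\right) = \left(-2404 + 1\right) \left(37455 + \left(18 + 6 \left(-121\right)\right)\right) = - 2403 \left(37455 + \left(18 - 726\right)\right) = - 2403 \left(37455 - 708\right) = \left(-2403\right) 36747 = -88303041$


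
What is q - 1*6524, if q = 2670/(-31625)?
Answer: -41264834/6325 ≈ -6524.1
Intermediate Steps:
q = -534/6325 (q = 2670*(-1/31625) = -534/6325 ≈ -0.084427)
q - 1*6524 = -534/6325 - 1*6524 = -534/6325 - 6524 = -41264834/6325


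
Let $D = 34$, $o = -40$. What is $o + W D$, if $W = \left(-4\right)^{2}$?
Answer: $504$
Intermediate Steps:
$W = 16$
$o + W D = -40 + 16 \cdot 34 = -40 + 544 = 504$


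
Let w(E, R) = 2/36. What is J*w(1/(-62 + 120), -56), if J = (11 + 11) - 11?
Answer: 11/18 ≈ 0.61111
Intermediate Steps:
w(E, R) = 1/18 (w(E, R) = 2*(1/36) = 1/18)
J = 11 (J = 22 - 11 = 11)
J*w(1/(-62 + 120), -56) = 11*(1/18) = 11/18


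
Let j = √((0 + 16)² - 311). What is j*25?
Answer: 25*I*√55 ≈ 185.41*I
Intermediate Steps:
j = I*√55 (j = √(16² - 311) = √(256 - 311) = √(-55) = I*√55 ≈ 7.4162*I)
j*25 = (I*√55)*25 = 25*I*√55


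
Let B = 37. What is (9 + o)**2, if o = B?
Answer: 2116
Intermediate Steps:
o = 37
(9 + o)**2 = (9 + 37)**2 = 46**2 = 2116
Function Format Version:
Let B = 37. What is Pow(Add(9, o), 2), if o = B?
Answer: 2116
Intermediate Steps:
o = 37
Pow(Add(9, o), 2) = Pow(Add(9, 37), 2) = Pow(46, 2) = 2116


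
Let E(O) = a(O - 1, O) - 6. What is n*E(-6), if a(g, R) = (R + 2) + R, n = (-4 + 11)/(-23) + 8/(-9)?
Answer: 3952/207 ≈ 19.092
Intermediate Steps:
n = -247/207 (n = 7*(-1/23) + 8*(-⅑) = -7/23 - 8/9 = -247/207 ≈ -1.1932)
a(g, R) = 2 + 2*R (a(g, R) = (2 + R) + R = 2 + 2*R)
E(O) = -4 + 2*O (E(O) = (2 + 2*O) - 6 = -4 + 2*O)
n*E(-6) = -247*(-4 + 2*(-6))/207 = -247*(-4 - 12)/207 = -247/207*(-16) = 3952/207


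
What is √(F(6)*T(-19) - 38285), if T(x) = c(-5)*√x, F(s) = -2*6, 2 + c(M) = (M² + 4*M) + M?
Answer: √(-38285 + 24*I*√19) ≈ 0.2673 + 195.67*I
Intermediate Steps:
c(M) = -2 + M² + 5*M (c(M) = -2 + ((M² + 4*M) + M) = -2 + (M² + 5*M) = -2 + M² + 5*M)
F(s) = -12
T(x) = -2*√x (T(x) = (-2 + (-5)² + 5*(-5))*√x = (-2 + 25 - 25)*√x = -2*√x)
√(F(6)*T(-19) - 38285) = √(-(-24)*√(-19) - 38285) = √(-(-24)*I*√19 - 38285) = √(24*I*√19 - 38285) = √(-38285 + 24*I*√19)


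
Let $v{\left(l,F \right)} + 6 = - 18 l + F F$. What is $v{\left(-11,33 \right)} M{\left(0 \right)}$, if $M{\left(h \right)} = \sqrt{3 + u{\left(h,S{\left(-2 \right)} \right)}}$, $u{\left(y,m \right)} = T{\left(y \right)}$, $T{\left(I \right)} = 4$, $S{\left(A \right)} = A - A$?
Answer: $1281 \sqrt{7} \approx 3389.2$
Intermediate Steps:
$S{\left(A \right)} = 0$
$u{\left(y,m \right)} = 4$
$v{\left(l,F \right)} = -6 + F^{2} - 18 l$ ($v{\left(l,F \right)} = -6 + \left(- 18 l + F F\right) = -6 + \left(- 18 l + F^{2}\right) = -6 + \left(F^{2} - 18 l\right) = -6 + F^{2} - 18 l$)
$M{\left(h \right)} = \sqrt{7}$ ($M{\left(h \right)} = \sqrt{3 + 4} = \sqrt{7}$)
$v{\left(-11,33 \right)} M{\left(0 \right)} = \left(-6 + 33^{2} - -198\right) \sqrt{7} = \left(-6 + 1089 + 198\right) \sqrt{7} = 1281 \sqrt{7}$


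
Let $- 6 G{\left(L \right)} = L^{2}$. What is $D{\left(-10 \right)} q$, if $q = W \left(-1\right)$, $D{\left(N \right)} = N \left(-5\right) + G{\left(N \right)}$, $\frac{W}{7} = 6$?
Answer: $-1400$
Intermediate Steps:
$G{\left(L \right)} = - \frac{L^{2}}{6}$
$W = 42$ ($W = 7 \cdot 6 = 42$)
$D{\left(N \right)} = - 5 N - \frac{N^{2}}{6}$ ($D{\left(N \right)} = N \left(-5\right) - \frac{N^{2}}{6} = - 5 N - \frac{N^{2}}{6}$)
$q = -42$ ($q = 42 \left(-1\right) = -42$)
$D{\left(-10 \right)} q = \frac{1}{6} \left(-10\right) \left(-30 - -10\right) \left(-42\right) = \frac{1}{6} \left(-10\right) \left(-30 + 10\right) \left(-42\right) = \frac{1}{6} \left(-10\right) \left(-20\right) \left(-42\right) = \frac{100}{3} \left(-42\right) = -1400$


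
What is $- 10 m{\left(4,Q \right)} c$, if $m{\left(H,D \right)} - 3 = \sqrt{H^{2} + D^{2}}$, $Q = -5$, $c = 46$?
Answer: $-1380 - 460 \sqrt{41} \approx -4325.4$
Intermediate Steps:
$m{\left(H,D \right)} = 3 + \sqrt{D^{2} + H^{2}}$ ($m{\left(H,D \right)} = 3 + \sqrt{H^{2} + D^{2}} = 3 + \sqrt{D^{2} + H^{2}}$)
$- 10 m{\left(4,Q \right)} c = - 10 \left(3 + \sqrt{\left(-5\right)^{2} + 4^{2}}\right) 46 = - 10 \left(3 + \sqrt{25 + 16}\right) 46 = - 10 \left(3 + \sqrt{41}\right) 46 = \left(-30 - 10 \sqrt{41}\right) 46 = -1380 - 460 \sqrt{41}$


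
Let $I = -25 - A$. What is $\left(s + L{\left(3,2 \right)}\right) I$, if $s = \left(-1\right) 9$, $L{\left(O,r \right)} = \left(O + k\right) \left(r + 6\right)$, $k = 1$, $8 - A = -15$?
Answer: $-1104$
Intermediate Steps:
$A = 23$ ($A = 8 - -15 = 8 + 15 = 23$)
$L{\left(O,r \right)} = \left(1 + O\right) \left(6 + r\right)$ ($L{\left(O,r \right)} = \left(O + 1\right) \left(r + 6\right) = \left(1 + O\right) \left(6 + r\right)$)
$s = -9$
$I = -48$ ($I = -25 - 23 = -48$)
$\left(s + L{\left(3,2 \right)}\right) I = \left(-9 + \left(6 + 2 + 6 \cdot 3 + 3 \cdot 2\right)\right) \left(-48\right) = \left(-9 + \left(6 + 2 + 18 + 6\right)\right) \left(-48\right) = \left(-9 + 32\right) \left(-48\right) = 23 \left(-48\right) = -1104$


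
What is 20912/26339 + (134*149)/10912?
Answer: 377038109/143705584 ≈ 2.6237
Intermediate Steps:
20912/26339 + (134*149)/10912 = 20912*(1/26339) + 19966*(1/10912) = 20912/26339 + 9983/5456 = 377038109/143705584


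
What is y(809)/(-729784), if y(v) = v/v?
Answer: -1/729784 ≈ -1.3703e-6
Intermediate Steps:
y(v) = 1
y(809)/(-729784) = 1/(-729784) = 1*(-1/729784) = -1/729784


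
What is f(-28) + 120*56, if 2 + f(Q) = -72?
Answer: 6646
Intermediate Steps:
f(Q) = -74 (f(Q) = -2 - 72 = -74)
f(-28) + 120*56 = -74 + 120*56 = -74 + 6720 = 6646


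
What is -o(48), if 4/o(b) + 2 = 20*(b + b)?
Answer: -2/959 ≈ -0.0020855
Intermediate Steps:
o(b) = 4/(-2 + 40*b) (o(b) = 4/(-2 + 20*(b + b)) = 4/(-2 + 20*(2*b)) = 4/(-2 + 40*b))
-o(48) = -2/(-1 + 20*48) = -2/(-1 + 960) = -2/959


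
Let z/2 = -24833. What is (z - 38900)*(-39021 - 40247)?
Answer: 7020449688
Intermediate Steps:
z = -49666 (z = 2*(-24833) = -49666)
(z - 38900)*(-39021 - 40247) = (-49666 - 38900)*(-39021 - 40247) = -88566*(-79268) = 7020449688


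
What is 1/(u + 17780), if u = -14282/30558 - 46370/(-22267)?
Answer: 340217493/6049616504123 ≈ 5.6238e-5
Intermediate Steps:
u = 549478583/340217493 (u = -14282*1/30558 - 46370*(-1/22267) = -7141/15279 + 46370/22267 = 549478583/340217493 ≈ 1.6151)
1/(u + 17780) = 1/(549478583/340217493 + 17780) = 1/(6049616504123/340217493) = 340217493/6049616504123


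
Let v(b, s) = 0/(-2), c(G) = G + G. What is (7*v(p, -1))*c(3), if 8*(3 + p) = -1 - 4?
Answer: 0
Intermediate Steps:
c(G) = 2*G
p = -29/8 (p = -3 + (-1 - 4)/8 = -3 + (⅛)*(-5) = -3 - 5/8 = -29/8 ≈ -3.6250)
v(b, s) = 0 (v(b, s) = 0*(-½) = 0)
(7*v(p, -1))*c(3) = (7*0)*(2*3) = 0*6 = 0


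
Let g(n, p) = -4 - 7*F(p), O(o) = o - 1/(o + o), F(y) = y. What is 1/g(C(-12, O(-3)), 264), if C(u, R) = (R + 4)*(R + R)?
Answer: -1/1852 ≈ -0.00053996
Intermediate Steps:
O(o) = o - 1/(2*o)
C(u, R) = 2*R*(4 + R) (C(u, R) = (4 + R)*(2*R) = 2*R*(4 + R))
g(n, p) = -4 - 7*p
1/g(C(-12, O(-3)), 264) = 1/(-4 - 7*264) = 1/(-4 - 1848) = 1/(-1852) = -1/1852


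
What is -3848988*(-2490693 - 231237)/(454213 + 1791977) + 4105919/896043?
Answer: 312918711075561091/67089427539 ≈ 4.6642e+6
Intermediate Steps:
-3848988*(-2490693 - 231237)/(454213 + 1791977) + 4105919/896043 = -3848988/(2246190/(-2721930)) + 4105919*(1/896043) = -3848988/(2246190*(-1/2721930)) + 4105919/896043 = -3848988/(-74873/90731) + 4105919/896043 = -3848988*(-90731/74873) + 4105919/896043 = 349222530228/74873 + 4105919/896043 = 312918711075561091/67089427539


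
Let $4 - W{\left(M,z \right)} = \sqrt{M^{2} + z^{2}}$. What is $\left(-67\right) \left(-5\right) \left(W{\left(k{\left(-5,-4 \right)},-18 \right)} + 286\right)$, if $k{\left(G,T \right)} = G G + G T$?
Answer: $97150 - 3015 \sqrt{29} \approx 80914.0$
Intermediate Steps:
$k{\left(G,T \right)} = G^{2} + G T$
$W{\left(M,z \right)} = 4 - \sqrt{M^{2} + z^{2}}$
$\left(-67\right) \left(-5\right) \left(W{\left(k{\left(-5,-4 \right)},-18 \right)} + 286\right) = \left(-67\right) \left(-5\right) \left(\left(4 - \sqrt{\left(- 5 \left(-5 - 4\right)\right)^{2} + \left(-18\right)^{2}}\right) + 286\right) = 335 \left(\left(4 - \sqrt{\left(\left(-5\right) \left(-9\right)\right)^{2} + 324}\right) + 286\right) = 335 \left(\left(4 - \sqrt{45^{2} + 324}\right) + 286\right) = 335 \left(\left(4 - \sqrt{2025 + 324}\right) + 286\right) = 335 \left(\left(4 - \sqrt{2349}\right) + 286\right) = 335 \left(\left(4 - 9 \sqrt{29}\right) + 286\right) = 335 \left(290 - 9 \sqrt{29}\right) = 97150 - 3015 \sqrt{29}$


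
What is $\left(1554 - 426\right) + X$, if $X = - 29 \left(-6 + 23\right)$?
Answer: $635$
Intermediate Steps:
$X = -493$ ($X = \left(-29\right) 17 = -493$)
$\left(1554 - 426\right) + X = \left(1554 - 426\right) - 493 = 1128 - 493 = 635$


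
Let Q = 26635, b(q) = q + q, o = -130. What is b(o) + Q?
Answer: 26375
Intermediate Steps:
b(q) = 2*q
b(o) + Q = 2*(-130) + 26635 = -260 + 26635 = 26375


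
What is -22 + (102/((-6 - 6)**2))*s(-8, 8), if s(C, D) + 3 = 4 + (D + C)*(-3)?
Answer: -511/24 ≈ -21.292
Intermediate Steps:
s(C, D) = 1 - 3*C - 3*D (s(C, D) = -3 + (4 + (D + C)*(-3)) = -3 + (4 + (C + D)*(-3)) = -3 + (4 + (-3*C - 3*D)) = -3 + (4 - 3*C - 3*D) = 1 - 3*C - 3*D)
-22 + (102/((-6 - 6)**2))*s(-8, 8) = -22 + (102/((-6 - 6)**2))*(1 - 3*(-8) - 3*8) = -22 + (102/((-12)**2))*(1 + 24 - 24) = -22 + (102/144)*1 = -22 + (102*(1/144))*1 = -22 + (17/24)*1 = -22 + 17/24 = -511/24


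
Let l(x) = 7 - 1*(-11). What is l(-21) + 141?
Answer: 159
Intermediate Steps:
l(x) = 18 (l(x) = 7 + 11 = 18)
l(-21) + 141 = 18 + 141 = 159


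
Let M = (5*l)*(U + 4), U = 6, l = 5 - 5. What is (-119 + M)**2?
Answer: 14161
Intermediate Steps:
l = 0
M = 0 (M = (5*0)*(6 + 4) = 0*10 = 0)
(-119 + M)**2 = (-119 + 0)**2 = (-119)**2 = 14161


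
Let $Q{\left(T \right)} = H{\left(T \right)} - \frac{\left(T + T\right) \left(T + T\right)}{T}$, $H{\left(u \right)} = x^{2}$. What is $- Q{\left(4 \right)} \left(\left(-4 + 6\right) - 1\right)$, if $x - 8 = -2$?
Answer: $-20$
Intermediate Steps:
$x = 6$ ($x = 8 - 2 = 6$)
$H{\left(u \right)} = 36$ ($H{\left(u \right)} = 6^{2} = 36$)
$Q{\left(T \right)} = 36 - 4 T$ ($Q{\left(T \right)} = 36 - \frac{\left(T + T\right) \left(T + T\right)}{T} = 36 - \frac{2 T 2 T}{T} = 36 - \frac{4 T^{2}}{T} = 36 - 4 T$)
$- Q{\left(4 \right)} \left(\left(-4 + 6\right) - 1\right) = - (36 - 16) \left(\left(-4 + 6\right) - 1\right) = - (36 - 16) \left(2 - 1\right) = \left(-1\right) 20 \cdot 1 = \left(-20\right) 1 = -20$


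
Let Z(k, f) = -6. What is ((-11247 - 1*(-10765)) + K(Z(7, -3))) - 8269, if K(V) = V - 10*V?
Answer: -8697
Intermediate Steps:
K(V) = -9*V
((-11247 - 1*(-10765)) + K(Z(7, -3))) - 8269 = ((-11247 - 1*(-10765)) - 9*(-6)) - 8269 = ((-11247 + 10765) + 54) - 8269 = (-482 + 54) - 8269 = -428 - 8269 = -8697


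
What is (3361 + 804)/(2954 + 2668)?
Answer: 4165/5622 ≈ 0.74084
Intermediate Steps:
(3361 + 804)/(2954 + 2668) = 4165/5622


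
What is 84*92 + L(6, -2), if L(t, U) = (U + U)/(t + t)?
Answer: 23183/3 ≈ 7727.7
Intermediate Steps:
L(t, U) = U/t (L(t, U) = (2*U)/((2*t)) = (2*U)*(1/(2*t)) = U/t)
84*92 + L(6, -2) = 84*92 - 2/6 = 7728 - 2*⅙ = 7728 - ⅓ = 23183/3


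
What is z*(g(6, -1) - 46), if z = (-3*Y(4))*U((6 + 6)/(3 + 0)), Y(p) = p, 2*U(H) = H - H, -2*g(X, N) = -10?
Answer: 0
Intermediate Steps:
g(X, N) = 5 (g(X, N) = -½*(-10) = 5)
U(H) = 0 (U(H) = (H - H)/2 = (½)*0 = 0)
z = 0 (z = -3*4*0 = -12*0 = 0)
z*(g(6, -1) - 46) = 0*(5 - 46) = 0*(-41) = 0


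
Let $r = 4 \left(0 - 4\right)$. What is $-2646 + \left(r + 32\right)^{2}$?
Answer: $-2390$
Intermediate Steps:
$r = -16$ ($r = 4 \left(-4\right) = -16$)
$-2646 + \left(r + 32\right)^{2} = -2646 + \left(-16 + 32\right)^{2} = -2646 + 16^{2} = -2646 + 256 = -2390$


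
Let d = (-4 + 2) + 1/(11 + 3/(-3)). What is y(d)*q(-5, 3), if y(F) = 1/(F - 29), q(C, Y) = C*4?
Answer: 200/309 ≈ 0.64725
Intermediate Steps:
q(C, Y) = 4*C
d = -19/10 (d = -2 + 1/(11 + 3*(-1/3)) = -2 + 1/(11 - 1) = -2 + 1/10 = -19/10 ≈ -1.9000)
y(F) = 1/(-29 + F)
y(d)*q(-5, 3) = (4*(-5))/(-29 - 19/10) = -20/(-309/10) = -10/309*(-20) = 200/309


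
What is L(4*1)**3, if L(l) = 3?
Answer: 27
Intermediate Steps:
L(4*1)**3 = 3**3 = 27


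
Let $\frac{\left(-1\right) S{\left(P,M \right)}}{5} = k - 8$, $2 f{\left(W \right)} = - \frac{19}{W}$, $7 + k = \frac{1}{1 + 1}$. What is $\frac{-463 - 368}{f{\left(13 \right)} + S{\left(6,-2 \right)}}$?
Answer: $- \frac{3601}{311} \approx -11.579$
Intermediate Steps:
$k = - \frac{13}{2}$ ($k = -7 + \frac{1}{1 + 1} = -7 + \frac{1}{2} = - \frac{13}{2} \approx -6.5$)
$f{\left(W \right)} = - \frac{19}{2 W}$ ($f{\left(W \right)} = \frac{\left(-19\right) \frac{1}{W}}{2} = - \frac{19}{2 W}$)
$S{\left(P,M \right)} = \frac{145}{2}$ ($S{\left(P,M \right)} = - 5 \left(- \frac{13}{2} - 8\right) = \left(-5\right) \left(- \frac{29}{2}\right) = \frac{145}{2}$)
$\frac{-463 - 368}{f{\left(13 \right)} + S{\left(6,-2 \right)}} = \frac{-463 - 368}{- \frac{19}{2 \cdot 13} + \frac{145}{2}} = - \frac{831}{\left(- \frac{19}{2}\right) \frac{1}{13} + \frac{145}{2}} = - \frac{831}{- \frac{19}{26} + \frac{145}{2}} = - \frac{831}{\frac{933}{13}} = \left(-831\right) \frac{13}{933} = - \frac{3601}{311}$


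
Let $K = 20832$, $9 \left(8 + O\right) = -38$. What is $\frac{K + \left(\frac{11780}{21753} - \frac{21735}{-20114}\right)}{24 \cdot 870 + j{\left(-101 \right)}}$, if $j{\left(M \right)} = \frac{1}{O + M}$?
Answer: $\frac{9288734987844461}{9309408769219662} \approx 0.99778$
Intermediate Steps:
$O = - \frac{110}{9}$ ($O = -8 + \frac{1}{9} \left(-38\right) = -8 - \frac{38}{9} = - \frac{110}{9} \approx -12.222$)
$j{\left(M \right)} = \frac{1}{- \frac{110}{9} + M}$
$\frac{K + \left(\frac{11780}{21753} - \frac{21735}{-20114}\right)}{24 \cdot 870 + j{\left(-101 \right)}} = \frac{20832 + \left(\frac{11780}{21753} - \frac{21735}{-20114}\right)}{24 \cdot 870 + \frac{9}{-110 + 9 \left(-101\right)}} = \frac{20832 + \left(11780 \cdot \frac{1}{21753} - - \frac{21735}{20114}\right)}{20880 + \frac{9}{-110 - 909}} = \frac{20832 + \left(\frac{11780}{21753} + \frac{21735}{20114}\right)}{20880 + \frac{9}{-1019}} = \frac{20832 + \frac{709744375}{437539842}}{20880 + 9 \left(- \frac{1}{1019}\right)} = \frac{9115539732919}{437539842 \left(20880 - \frac{9}{1019}\right)} = \frac{9115539732919}{437539842 \cdot \frac{21276711}{1019}} = \frac{9115539732919}{437539842} \cdot \frac{1019}{21276711} = \frac{9288734987844461}{9309408769219662}$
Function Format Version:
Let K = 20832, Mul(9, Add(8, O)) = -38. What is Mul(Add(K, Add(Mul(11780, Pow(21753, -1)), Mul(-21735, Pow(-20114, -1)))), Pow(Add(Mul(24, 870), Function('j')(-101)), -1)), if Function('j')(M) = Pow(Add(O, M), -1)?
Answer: Rational(9288734987844461, 9309408769219662) ≈ 0.99778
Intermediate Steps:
O = Rational(-110, 9) (O = Add(-8, Mul(Rational(1, 9), -38)) = Add(-8, Rational(-38, 9)) = Rational(-110, 9) ≈ -12.222)
Function('j')(M) = Pow(Add(Rational(-110, 9), M), -1)
Mul(Add(K, Add(Mul(11780, Pow(21753, -1)), Mul(-21735, Pow(-20114, -1)))), Pow(Add(Mul(24, 870), Function('j')(-101)), -1)) = Mul(Add(20832, Add(Mul(11780, Pow(21753, -1)), Mul(-21735, Pow(-20114, -1)))), Pow(Add(Mul(24, 870), Mul(9, Pow(Add(-110, Mul(9, -101)), -1))), -1)) = Mul(Add(20832, Add(Mul(11780, Rational(1, 21753)), Mul(-21735, Rational(-1, 20114)))), Pow(Add(20880, Mul(9, Pow(Add(-110, -909), -1))), -1)) = Mul(Add(20832, Add(Rational(11780, 21753), Rational(21735, 20114))), Pow(Add(20880, Mul(9, Pow(-1019, -1))), -1)) = Mul(Add(20832, Rational(709744375, 437539842)), Pow(Add(20880, Mul(9, Rational(-1, 1019))), -1)) = Mul(Rational(9115539732919, 437539842), Pow(Add(20880, Rational(-9, 1019)), -1)) = Mul(Rational(9115539732919, 437539842), Pow(Rational(21276711, 1019), -1)) = Mul(Rational(9115539732919, 437539842), Rational(1019, 21276711)) = Rational(9288734987844461, 9309408769219662)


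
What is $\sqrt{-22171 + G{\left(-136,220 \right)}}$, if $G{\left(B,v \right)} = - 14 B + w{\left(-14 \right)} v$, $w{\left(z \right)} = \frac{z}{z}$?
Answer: $i \sqrt{20047} \approx 141.59 i$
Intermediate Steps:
$w{\left(z \right)} = 1$
$G{\left(B,v \right)} = v - 14 B$ ($G{\left(B,v \right)} = - 14 B + 1 v = - 14 B + v = v - 14 B$)
$\sqrt{-22171 + G{\left(-136,220 \right)}} = \sqrt{-22171 + \left(220 - -1904\right)} = \sqrt{-22171 + \left(220 + 1904\right)} = \sqrt{-22171 + 2124} = \sqrt{-20047} = i \sqrt{20047}$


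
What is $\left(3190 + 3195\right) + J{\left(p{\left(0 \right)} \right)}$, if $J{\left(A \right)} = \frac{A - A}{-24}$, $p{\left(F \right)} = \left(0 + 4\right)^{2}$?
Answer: $6385$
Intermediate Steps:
$p{\left(F \right)} = 16$ ($p{\left(F \right)} = 4^{2} = 16$)
$J{\left(A \right)} = 0$ ($J{\left(A \right)} = 0 \left(- \frac{1}{24}\right) = 0$)
$\left(3190 + 3195\right) + J{\left(p{\left(0 \right)} \right)} = \left(3190 + 3195\right) + 0 = 6385 + 0 = 6385$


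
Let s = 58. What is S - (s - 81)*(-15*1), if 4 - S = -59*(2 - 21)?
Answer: -1462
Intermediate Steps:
S = -1117 (S = 4 - (-59)*(2 - 21) = 4 - (-59)*(-19) = 4 - 1*1121 = 4 - 1121 = -1117)
S - (s - 81)*(-15*1) = -1117 - (58 - 81)*(-15*1) = -1117 - (-23)*(-15) = -1117 - 1*345 = -1117 - 345 = -1462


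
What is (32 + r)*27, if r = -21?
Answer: 297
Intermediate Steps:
(32 + r)*27 = (32 - 21)*27 = 11*27 = 297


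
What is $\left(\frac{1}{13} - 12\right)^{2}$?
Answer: $\frac{24025}{169} \approx 142.16$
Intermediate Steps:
$\left(\frac{1}{13} - 12\right)^{2} = \left(- \frac{155}{13}\right)^{2} = \frac{24025}{169}$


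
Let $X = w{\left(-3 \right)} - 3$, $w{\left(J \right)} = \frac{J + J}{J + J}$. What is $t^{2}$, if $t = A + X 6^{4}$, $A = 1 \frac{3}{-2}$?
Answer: $\frac{26904969}{4} \approx 6.7262 \cdot 10^{6}$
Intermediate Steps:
$w{\left(J \right)} = 1$ ($w{\left(J \right)} = \frac{2 J}{2 J} = 2 J \frac{1}{2 J} = 1$)
$A = - \frac{3}{2}$ ($A = 1 \cdot 3 \left(- \frac{1}{2}\right) = 1 \left(- \frac{3}{2}\right) = - \frac{3}{2} \approx -1.5$)
$X = -2$ ($X = 1 - 3 = -2$)
$t = - \frac{5187}{2}$ ($t = - \frac{3}{2} - 2 \cdot 6^{4} = - \frac{3}{2} - 2592 = - \frac{5187}{2} \approx -2593.5$)
$t^{2} = \left(- \frac{5187}{2}\right)^{2} = \frac{26904969}{4}$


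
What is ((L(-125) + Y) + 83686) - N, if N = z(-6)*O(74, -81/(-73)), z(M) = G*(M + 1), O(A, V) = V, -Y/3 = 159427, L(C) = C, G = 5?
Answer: -28812535/73 ≈ -3.9469e+5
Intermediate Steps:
Y = -478281 (Y = -3*159427 = -478281)
z(M) = 5 + 5*M (z(M) = 5*(M + 1) = 5*(1 + M) = 5 + 5*M)
N = -2025/73 (N = (5 + 5*(-6))*(-81/(-73)) = (5 - 30)*(-81*(-1/73)) = -25*81/73 = -2025/73 ≈ -27.740)
((L(-125) + Y) + 83686) - N = ((-125 - 478281) + 83686) - 1*(-2025/73) = (-478406 + 83686) + 2025/73 = -394720 + 2025/73 = -28812535/73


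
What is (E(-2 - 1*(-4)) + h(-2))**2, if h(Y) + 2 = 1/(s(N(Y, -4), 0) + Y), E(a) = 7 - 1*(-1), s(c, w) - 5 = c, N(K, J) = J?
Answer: 25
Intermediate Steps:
s(c, w) = 5 + c
E(a) = 8 (E(a) = 7 + 1 = 8)
h(Y) = -2 + 1/(1 + Y) (h(Y) = -2 + 1/((5 - 4) + Y) = -2 + 1/(1 + Y))
(E(-2 - 1*(-4)) + h(-2))**2 = (8 + (-1 - 2*(-2))/(1 - 2))**2 = (8 + (-1 + 4)/(-1))**2 = (8 - 1*3)**2 = (8 - 3)**2 = 5**2 = 25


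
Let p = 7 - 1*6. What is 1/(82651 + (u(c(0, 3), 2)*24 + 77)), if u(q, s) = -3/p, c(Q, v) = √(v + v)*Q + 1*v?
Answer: 1/82656 ≈ 1.2098e-5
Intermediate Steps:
p = 1 (p = 7 - 6 = 1)
c(Q, v) = v + Q*√2*√v (c(Q, v) = √(2*v)*Q + v = (√2*√v)*Q + v = Q*√2*√v + v = v + Q*√2*√v)
u(q, s) = -3 (u(q, s) = -3/1 = -3*1 = -3)
1/(82651 + (u(c(0, 3), 2)*24 + 77)) = 1/(82651 + (-3*24 + 77)) = 1/(82651 + (-72 + 77)) = 1/(82651 + 5) = 1/82656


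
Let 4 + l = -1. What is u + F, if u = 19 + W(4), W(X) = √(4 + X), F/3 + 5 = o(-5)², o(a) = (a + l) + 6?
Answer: 52 + 2*√2 ≈ 54.828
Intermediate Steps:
l = -5 (l = -4 - 1 = -5)
o(a) = 1 + a (o(a) = (a - 5) + 6 = (-5 + a) + 6 = 1 + a)
F = 33 (F = -15 + 3*(1 - 5)² = -15 + 3*(-4)² = -15 + 3*16 = -15 + 48 = 33)
u = 19 + 2*√2 (u = 19 + √(4 + 4) = 19 + √8 = 19 + 2*√2 ≈ 21.828)
u + F = (19 + 2*√2) + 33 = 52 + 2*√2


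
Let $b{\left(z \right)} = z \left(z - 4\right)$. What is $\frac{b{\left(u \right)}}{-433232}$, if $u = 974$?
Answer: $- \frac{236195}{108308} \approx -2.1808$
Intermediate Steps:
$b{\left(z \right)} = z \left(-4 + z\right)$
$\frac{b{\left(u \right)}}{-433232} = \frac{974 \left(-4 + 974\right)}{-433232} = 974 \cdot 970 \left(- \frac{1}{433232}\right) = 944780 \left(- \frac{1}{433232}\right) = - \frac{236195}{108308}$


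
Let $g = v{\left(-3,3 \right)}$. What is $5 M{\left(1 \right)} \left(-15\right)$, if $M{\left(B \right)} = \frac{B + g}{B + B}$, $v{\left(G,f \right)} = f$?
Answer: $-150$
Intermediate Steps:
$g = 3$
$M{\left(B \right)} = \frac{3 + B}{2 B}$ ($M{\left(B \right)} = \frac{B + 3}{B + B} = \frac{3 + B}{2 B}$)
$5 M{\left(1 \right)} \left(-15\right) = 5 \frac{3 + 1}{2 \cdot 1} \left(-15\right) = 5 \cdot \frac{1}{2} \cdot 1 \cdot 4 \left(-15\right) = 5 \cdot 2 \left(-15\right) = 10 \left(-15\right) = -150$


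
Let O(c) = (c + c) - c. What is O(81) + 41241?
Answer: 41322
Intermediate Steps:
O(c) = c (O(c) = 2*c - c = c)
O(81) + 41241 = 81 + 41241 = 41322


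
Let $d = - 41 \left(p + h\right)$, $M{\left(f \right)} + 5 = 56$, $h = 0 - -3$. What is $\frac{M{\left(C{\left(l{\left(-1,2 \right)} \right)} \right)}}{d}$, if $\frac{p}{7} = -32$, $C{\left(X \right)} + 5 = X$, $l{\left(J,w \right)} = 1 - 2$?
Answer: $\frac{3}{533} \approx 0.0056285$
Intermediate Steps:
$l{\left(J,w \right)} = -1$ ($l{\left(J,w \right)} = 1 - 2 = -1$)
$C{\left(X \right)} = -5 + X$
$h = 3$ ($h = 0 + 3 = 3$)
$M{\left(f \right)} = 51$ ($M{\left(f \right)} = -5 + 56 = 51$)
$p = -224$ ($p = 7 \left(-32\right) = -224$)
$d = 9061$ ($d = - 41 \left(-224 + 3\right) = \left(-41\right) \left(-221\right) = 9061$)
$\frac{M{\left(C{\left(l{\left(-1,2 \right)} \right)} \right)}}{d} = \frac{51}{9061} = 51 \cdot \frac{1}{9061} = \frac{3}{533}$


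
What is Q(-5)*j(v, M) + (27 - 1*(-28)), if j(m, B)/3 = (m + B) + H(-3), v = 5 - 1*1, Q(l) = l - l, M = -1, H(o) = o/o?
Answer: 55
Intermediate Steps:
H(o) = 1
Q(l) = 0
v = 4 (v = 5 - 1 = 4)
j(m, B) = 3 + 3*B + 3*m (j(m, B) = 3*((m + B) + 1) = 3*((B + m) + 1) = 3*(1 + B + m) = 3 + 3*B + 3*m)
Q(-5)*j(v, M) + (27 - 1*(-28)) = 0*(3 + 3*(-1) + 3*4) + (27 - 1*(-28)) = 0*(3 - 3 + 12) + (27 + 28) = 0*12 + 55 = 0 + 55 = 55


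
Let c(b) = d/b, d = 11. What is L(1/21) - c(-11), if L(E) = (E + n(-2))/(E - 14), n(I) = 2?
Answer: 250/293 ≈ 0.85324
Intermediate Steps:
L(E) = (2 + E)/(-14 + E) (L(E) = (E + 2)/(E - 14) = (2 + E)/(-14 + E))
c(b) = 11/b
L(1/21) - c(-11) = (2 + 1/21)/(-14 + 1/21) - 11/(-11) = (2 + 1/21)/(-14 + 1/21) - 11*(-1)/11 = (43/21)/(-293/21) - 1*(-1) = -21/293*43/21 + 1 = -43/293 + 1 = 250/293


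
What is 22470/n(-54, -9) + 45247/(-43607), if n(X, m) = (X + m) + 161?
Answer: 69672506/305249 ≈ 228.25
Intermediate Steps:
n(X, m) = 161 + X + m
22470/n(-54, -9) + 45247/(-43607) = 22470/(161 - 54 - 9) + 45247/(-43607) = 22470/98 + 45247*(-1/43607) = 22470*(1/98) - 45247/43607 = 1605/7 - 45247/43607 = 69672506/305249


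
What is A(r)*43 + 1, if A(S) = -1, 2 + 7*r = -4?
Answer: -42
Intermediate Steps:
r = -6/7 (r = -2/7 + (⅐)*(-4) = -2/7 - 4/7 = -6/7 ≈ -0.85714)
A(r)*43 + 1 = -1*43 + 1 = -43 + 1 = -42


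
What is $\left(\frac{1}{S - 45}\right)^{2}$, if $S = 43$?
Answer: $\frac{1}{4} \approx 0.25$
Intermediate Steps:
$\left(\frac{1}{S - 45}\right)^{2} = \left(\frac{1}{43 - 45}\right)^{2} = \left(\frac{1}{-2}\right)^{2} = \left(- \frac{1}{2}\right)^{2} = \frac{1}{4}$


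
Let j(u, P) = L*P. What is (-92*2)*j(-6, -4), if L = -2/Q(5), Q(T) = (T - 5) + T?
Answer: -1472/5 ≈ -294.40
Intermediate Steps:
Q(T) = -5 + 2*T (Q(T) = (-5 + T) + T = -5 + 2*T)
L = -⅖ (L = -2/(-5 + 2*5) = -2/(-5 + 10) = -2/5 = -2*⅕ = -⅖ ≈ -0.40000)
j(u, P) = -2*P/5
(-92*2)*j(-6, -4) = (-92*2)*(-⅖*(-4)) = -23*8*(8/5) = -184*8/5 = -1472/5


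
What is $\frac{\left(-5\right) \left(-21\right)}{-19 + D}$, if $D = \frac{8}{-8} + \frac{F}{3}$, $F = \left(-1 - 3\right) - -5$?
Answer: $- \frac{315}{59} \approx -5.339$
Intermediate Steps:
$F = 1$ ($F = -4 + 5 = 1$)
$D = - \frac{2}{3}$ ($D = \frac{8}{-8} + 1 \cdot \frac{1}{3} = 8 \left(- \frac{1}{8}\right) + 1 \cdot \frac{1}{3} = -1 + \frac{1}{3} = - \frac{2}{3} \approx -0.66667$)
$\frac{\left(-5\right) \left(-21\right)}{-19 + D} = \frac{\left(-5\right) \left(-21\right)}{-19 - \frac{2}{3}} = \frac{105}{- \frac{59}{3}} = 105 \left(- \frac{3}{59}\right) = - \frac{315}{59}$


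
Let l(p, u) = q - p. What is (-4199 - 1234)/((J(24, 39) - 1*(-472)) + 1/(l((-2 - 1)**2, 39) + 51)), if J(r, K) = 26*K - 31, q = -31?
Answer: -59763/16006 ≈ -3.7338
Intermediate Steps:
J(r, K) = -31 + 26*K
l(p, u) = -31 - p
(-4199 - 1234)/((J(24, 39) - 1*(-472)) + 1/(l((-2 - 1)**2, 39) + 51)) = (-4199 - 1234)/(((-31 + 26*39) - 1*(-472)) + 1/((-31 - (-2 - 1)**2) + 51)) = -5433/(((-31 + 1014) + 472) + 1/((-31 - 1*(-3)**2) + 51)) = -5433/((983 + 472) + 1/((-31 - 1*9) + 51)) = -5433/(1455 + 1/((-31 - 9) + 51)) = -5433/(1455 + 1/(-40 + 51)) = -5433/(1455 + 1/11) = -5433/16006/11 = -5433*11/16006 = -59763/16006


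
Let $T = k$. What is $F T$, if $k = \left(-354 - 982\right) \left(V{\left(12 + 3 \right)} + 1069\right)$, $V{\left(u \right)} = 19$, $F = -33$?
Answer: $47967744$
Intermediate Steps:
$k = -1453568$ ($k = \left(-354 - 982\right) \left(19 + 1069\right) = \left(-1336\right) 1088 = -1453568$)
$T = -1453568$
$F T = \left(-33\right) \left(-1453568\right) = 47967744$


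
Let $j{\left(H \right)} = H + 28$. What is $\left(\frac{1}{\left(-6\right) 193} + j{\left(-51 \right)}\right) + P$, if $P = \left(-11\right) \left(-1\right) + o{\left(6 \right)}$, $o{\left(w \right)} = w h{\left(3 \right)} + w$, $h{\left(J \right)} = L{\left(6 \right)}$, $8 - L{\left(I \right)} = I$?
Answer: $\frac{6947}{1158} \approx 5.9991$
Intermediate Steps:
$L{\left(I \right)} = 8 - I$
$h{\left(J \right)} = 2$ ($h{\left(J \right)} = 8 - 6 = 2$)
$o{\left(w \right)} = 3 w$ ($o{\left(w \right)} = w 2 + w = 2 w + w = 3 w$)
$P = 29$ ($P = \left(-11\right) \left(-1\right) + 3 \cdot 6 = 11 + 18 = 29$)
$j{\left(H \right)} = 28 + H$
$\left(\frac{1}{\left(-6\right) 193} + j{\left(-51 \right)}\right) + P = \left(\frac{1}{\left(-6\right) 193} + \left(28 - 51\right)\right) + 29 = \left(\frac{1}{-1158} - 23\right) + 29 = \left(- \frac{1}{1158} - 23\right) + 29 = - \frac{26635}{1158} + 29 = \frac{6947}{1158}$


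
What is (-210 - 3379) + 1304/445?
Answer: -1595801/445 ≈ -3586.1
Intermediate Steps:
(-210 - 3379) + 1304/445 = -3589 + 1304*(1/445) = -3589 + 1304/445 = -1595801/445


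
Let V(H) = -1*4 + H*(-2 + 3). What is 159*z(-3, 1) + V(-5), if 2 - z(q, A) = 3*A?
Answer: -168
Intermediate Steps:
z(q, A) = 2 - 3*A
V(H) = -4 + H (V(H) = -4 + H*1 = -4 + H)
159*z(-3, 1) + V(-5) = 159*(2 - 3*1) + (-4 - 5) = 159*(2 - 3) - 9 = 159*(-1) - 9 = -159 - 9 = -168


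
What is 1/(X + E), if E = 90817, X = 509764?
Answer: 1/600581 ≈ 1.6651e-6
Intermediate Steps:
1/(X + E) = 1/(509764 + 90817) = 1/600581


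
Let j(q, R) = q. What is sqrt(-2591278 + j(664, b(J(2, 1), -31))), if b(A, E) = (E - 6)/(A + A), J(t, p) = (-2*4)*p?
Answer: 3*I*sqrt(287846) ≈ 1609.5*I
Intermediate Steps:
J(t, p) = -8*p
b(A, E) = (-6 + E)/(2*A) (b(A, E) = (-6 + E)/((2*A)) = (-6 + E)*(1/(2*A)) = (-6 + E)/(2*A))
sqrt(-2591278 + j(664, b(J(2, 1), -31))) = sqrt(-2591278 + 664) = sqrt(-2590614) = 3*I*sqrt(287846)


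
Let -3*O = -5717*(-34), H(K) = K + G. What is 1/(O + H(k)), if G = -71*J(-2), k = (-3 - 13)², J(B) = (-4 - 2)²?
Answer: -3/201278 ≈ -1.4905e-5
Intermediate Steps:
J(B) = 36 (J(B) = (-6)² = 36)
k = 256 (k = (-16)² = 256)
G = -2556 (G = -71*36 = -2556)
H(K) = -2556 + K (H(K) = K - 2556 = -2556 + K)
O = -194378/3 (O = -(-5717)*(-34)/3 = -⅓*194378 = -194378/3 ≈ -64793.)
1/(O + H(k)) = 1/(-194378/3 + (-2556 + 256)) = 1/(-194378/3 - 2300) = 1/(-201278/3) = -3/201278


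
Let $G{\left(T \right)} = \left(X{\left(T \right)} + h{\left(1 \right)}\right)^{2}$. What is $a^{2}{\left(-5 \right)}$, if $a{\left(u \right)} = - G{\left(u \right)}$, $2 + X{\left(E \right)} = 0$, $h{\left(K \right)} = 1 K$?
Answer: $1$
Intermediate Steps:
$h{\left(K \right)} = K$
$X{\left(E \right)} = -2$ ($X{\left(E \right)} = -2 + 0 = -2$)
$G{\left(T \right)} = 1$ ($G{\left(T \right)} = \left(-2 + 1\right)^{2} = \left(-1\right)^{2} = 1$)
$a{\left(u \right)} = -1$ ($a{\left(u \right)} = \left(-1\right) 1 = -1$)
$a^{2}{\left(-5 \right)} = \left(-1\right)^{2} = 1$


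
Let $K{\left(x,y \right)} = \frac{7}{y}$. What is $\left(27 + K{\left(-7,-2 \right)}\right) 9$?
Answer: $\frac{423}{2} \approx 211.5$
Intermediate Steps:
$\left(27 + K{\left(-7,-2 \right)}\right) 9 = \left(27 + \frac{7}{-2}\right) 9 = \left(27 + 7 \left(- \frac{1}{2}\right)\right) 9 = \left(27 - \frac{7}{2}\right) 9 = \frac{47}{2} \cdot 9 = \frac{423}{2}$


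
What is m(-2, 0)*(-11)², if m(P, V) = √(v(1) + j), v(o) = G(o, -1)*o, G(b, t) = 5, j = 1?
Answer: 121*√6 ≈ 296.39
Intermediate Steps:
v(o) = 5*o
m(P, V) = √6 (m(P, V) = √(5*1 + 1) = √(5 + 1) = √6)
m(-2, 0)*(-11)² = √6*(-11)² = √6*121 = 121*√6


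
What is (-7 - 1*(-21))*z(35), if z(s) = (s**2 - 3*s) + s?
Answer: 16170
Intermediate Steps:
z(s) = s**2 - 2*s
(-7 - 1*(-21))*z(35) = (-7 - 1*(-21))*(35*(-2 + 35)) = (-7 + 21)*(35*33) = 14*1155 = 16170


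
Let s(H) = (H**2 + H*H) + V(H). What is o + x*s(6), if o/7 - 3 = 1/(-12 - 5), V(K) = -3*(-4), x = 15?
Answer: 21770/17 ≈ 1280.6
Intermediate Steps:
V(K) = 12
s(H) = 12 + 2*H**2 (s(H) = (H**2 + H*H) + 12 = (H**2 + H**2) + 12 = 2*H**2 + 12 = 12 + 2*H**2)
o = 350/17 (o = 21 + 7/(-12 - 5) = 21 + 7/(-17) = 21 + 7*(-1/17) = 21 - 7/17 = 350/17 ≈ 20.588)
o + x*s(6) = 350/17 + 15*(12 + 2*6**2) = 350/17 + 15*(12 + 2*36) = 350/17 + 15*(12 + 72) = 350/17 + 15*84 = 350/17 + 1260 = 21770/17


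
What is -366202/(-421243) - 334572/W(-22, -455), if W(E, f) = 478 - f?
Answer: -46864815510/131006573 ≈ -357.73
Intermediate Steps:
-366202/(-421243) - 334572/W(-22, -455) = -366202/(-421243) - 334572/(478 - 1*(-455)) = -366202*(-1/421243) - 334572/(478 + 455) = 366202/421243 - 334572/933 = 366202/421243 - 334572*1/933 = 366202/421243 - 111524/311 = -46864815510/131006573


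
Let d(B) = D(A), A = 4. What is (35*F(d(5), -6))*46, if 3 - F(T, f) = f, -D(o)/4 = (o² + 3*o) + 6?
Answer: 14490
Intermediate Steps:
D(o) = -24 - 12*o - 4*o² (D(o) = -4*((o² + 3*o) + 6) = -4*(6 + o² + 3*o) = -24 - 12*o - 4*o²)
d(B) = -136 (d(B) = -24 - 12*4 - 4*4² = -24 - 48 - 4*16 = -24 - 48 - 64 = -136)
F(T, f) = 3 - f
(35*F(d(5), -6))*46 = (35*(3 - 1*(-6)))*46 = (35*(3 + 6))*46 = (35*9)*46 = 315*46 = 14490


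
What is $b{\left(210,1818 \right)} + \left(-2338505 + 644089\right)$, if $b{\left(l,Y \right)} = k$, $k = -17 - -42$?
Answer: $-1694391$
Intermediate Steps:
$k = 25$ ($k = -17 + 42 = 25$)
$b{\left(l,Y \right)} = 25$
$b{\left(210,1818 \right)} + \left(-2338505 + 644089\right) = 25 + \left(-2338505 + 644089\right) = 25 - 1694416 = -1694391$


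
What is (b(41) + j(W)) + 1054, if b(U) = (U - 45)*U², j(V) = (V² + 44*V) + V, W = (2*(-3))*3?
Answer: -6156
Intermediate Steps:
W = -18 (W = -6*3 = -18)
j(V) = V² + 45*V
b(U) = U²*(-45 + U) (b(U) = (-45 + U)*U² = U²*(-45 + U))
(b(41) + j(W)) + 1054 = (41²*(-45 + 41) - 18*(45 - 18)) + 1054 = (1681*(-4) - 18*27) + 1054 = (-6724 - 486) + 1054 = -7210 + 1054 = -6156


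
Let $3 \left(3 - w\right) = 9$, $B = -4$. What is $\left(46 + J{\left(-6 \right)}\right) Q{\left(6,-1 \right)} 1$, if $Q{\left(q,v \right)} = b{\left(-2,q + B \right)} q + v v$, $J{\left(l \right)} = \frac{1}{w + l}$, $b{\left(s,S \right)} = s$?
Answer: $- \frac{3025}{6} \approx -504.17$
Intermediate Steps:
$w = 0$ ($w = 3 - 3 = 0$)
$J{\left(l \right)} = \frac{1}{l}$ ($J{\left(l \right)} = \frac{1}{0 + l} = \frac{1}{l}$)
$Q{\left(q,v \right)} = v^{2} - 2 q$ ($Q{\left(q,v \right)} = - 2 q + v v = - 2 q + v^{2} = v^{2} - 2 q$)
$\left(46 + J{\left(-6 \right)}\right) Q{\left(6,-1 \right)} 1 = \left(46 + \frac{1}{-6}\right) \left(\left(-1\right)^{2} - 12\right) 1 = \left(46 - \frac{1}{6}\right) \left(1 - 12\right) 1 = \frac{275 \left(\left(-11\right) 1\right)}{6} = \frac{275}{6} \left(-11\right) = - \frac{3025}{6}$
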